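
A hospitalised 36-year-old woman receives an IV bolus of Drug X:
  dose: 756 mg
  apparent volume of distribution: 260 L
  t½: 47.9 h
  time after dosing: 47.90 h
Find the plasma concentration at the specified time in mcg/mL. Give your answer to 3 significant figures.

1.45 mcg/mL

C₀ = Dose / Vd = 756.0 / 260 = 2.908 mg/L
k = ln2 / t½ = 0.693147 / 47.9 = 0.01447 h⁻¹
t / t½ = 47.90 / 47.9 = 1 half-lives
C = C₀ × (1/2)^1 = 2.908 × 0.5000 = 1.454 mg/L
(1.454 mg/L = 1.454 mcg/mL)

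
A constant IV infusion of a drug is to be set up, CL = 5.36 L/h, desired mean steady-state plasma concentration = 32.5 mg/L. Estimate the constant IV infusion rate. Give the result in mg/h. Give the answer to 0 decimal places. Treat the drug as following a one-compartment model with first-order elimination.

174 mg/h

At steady state, infusion rate R₀ = Css × CL = 32.5 × 5.360 = 174.2 mg/h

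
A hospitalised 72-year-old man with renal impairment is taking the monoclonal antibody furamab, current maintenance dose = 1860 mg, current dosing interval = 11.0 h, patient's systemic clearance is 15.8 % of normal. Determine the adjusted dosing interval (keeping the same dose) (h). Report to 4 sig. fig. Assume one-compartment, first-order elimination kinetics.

69.62 h

To keep the same average steady-state level, dosing rate must scale with clearance.
CL ratio = 15.8 / 100 = 0.1580
New interval (same dose) = 11.0 / 0.1580 = 69.62 h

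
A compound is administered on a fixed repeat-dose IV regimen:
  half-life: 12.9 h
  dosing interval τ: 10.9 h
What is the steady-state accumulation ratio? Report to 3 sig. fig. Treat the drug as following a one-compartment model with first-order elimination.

k = ln2 / t½ = 0.693147 / 12.9 = 0.05373 h⁻¹
e^(−kτ) = e^(−0.05373 × 10.9) = 0.5567
Accumulation ratio R = 1 / (1 − e^(−kτ)) = 1 / (1 − 0.5567) = 2.256

2.26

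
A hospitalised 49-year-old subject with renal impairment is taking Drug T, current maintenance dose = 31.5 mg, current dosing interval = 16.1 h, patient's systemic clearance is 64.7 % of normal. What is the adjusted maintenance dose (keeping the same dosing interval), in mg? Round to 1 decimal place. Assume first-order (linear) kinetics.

To keep the same average steady-state level, dosing rate must scale with clearance.
CL ratio = 64.7 / 100 = 0.6470
New dose (same interval) = 31.5 × 0.6470 = 20.38 mg

20.4 mg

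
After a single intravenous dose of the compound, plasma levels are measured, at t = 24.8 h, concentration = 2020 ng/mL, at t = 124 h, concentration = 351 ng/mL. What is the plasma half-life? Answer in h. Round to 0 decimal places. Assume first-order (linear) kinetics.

39 h

k = ln(C₁/C₂) / (t₂ − t₁) = ln(2020/351) / (124 − 24.8)
  = 1.750 / 99.20 = 0.01764 h⁻¹
t½ = ln2 / k = 0.693147 / 0.01764 = 39.29 h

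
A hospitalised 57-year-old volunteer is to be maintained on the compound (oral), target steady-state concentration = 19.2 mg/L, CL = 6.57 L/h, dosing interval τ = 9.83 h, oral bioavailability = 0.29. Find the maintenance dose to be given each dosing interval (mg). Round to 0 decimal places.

4276 mg

At steady state, F × (Dose/τ) = Css × CL.
Dose = Css × CL × τ / F = 19.2 × 6.570 × 9.83 / 0.29 = 4276 mg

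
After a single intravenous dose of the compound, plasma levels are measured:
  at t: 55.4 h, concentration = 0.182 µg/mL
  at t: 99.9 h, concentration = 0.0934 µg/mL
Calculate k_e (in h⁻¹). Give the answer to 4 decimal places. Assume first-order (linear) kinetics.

0.0150 h⁻¹

k = ln(C₁/C₂) / (t₂ − t₁) = ln(0.182/0.0934) / (99.9 − 55.4)
  = 0.6671 / 44.50 = 0.01499 h⁻¹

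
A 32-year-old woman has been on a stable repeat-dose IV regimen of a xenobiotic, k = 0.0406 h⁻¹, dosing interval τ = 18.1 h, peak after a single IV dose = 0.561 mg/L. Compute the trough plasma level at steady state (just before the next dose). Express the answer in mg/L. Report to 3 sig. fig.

0.517 mg/L

e^(−kτ) = e^(−0.04060 × 18.1) = 0.4796
Accumulation ratio R = 1 / (1 − e^(−kτ)) = 1 / (1 − 0.4796) = 1.922
Steady-state trough = C₀ × R × e^(−kτ) = 0.561 × 1.922 × 0.4796 = 0.5171 mg/L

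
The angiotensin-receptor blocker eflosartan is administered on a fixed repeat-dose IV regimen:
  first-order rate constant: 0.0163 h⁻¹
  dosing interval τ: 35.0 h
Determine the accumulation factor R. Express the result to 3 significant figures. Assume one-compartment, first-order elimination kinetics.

2.30

e^(−kτ) = e^(−0.01630 × 35.0) = 0.5652
Accumulation ratio R = 1 / (1 − e^(−kτ)) = 1 / (1 − 0.5652) = 2.300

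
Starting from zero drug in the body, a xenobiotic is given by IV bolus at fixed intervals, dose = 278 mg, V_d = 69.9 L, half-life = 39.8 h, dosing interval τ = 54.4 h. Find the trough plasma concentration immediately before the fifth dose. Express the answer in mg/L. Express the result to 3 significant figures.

2.46 mg/L

C₀ per dose = Dose / Vd = 278 / 69.9 = 3.977 mg/L
k = ln2 / t½ = 0.693147 / 39.8 = 0.01742 h⁻¹
Fraction remaining after one interval: r = e^(−kτ) = e^(−0.01742 × 54.4) = 0.3877
Before dose 5, 4 doses have been given (aged 1τ, 2τ, 3τ, 4τ).
C_trough = C₀ × (r + r² + … + r^4) = C₀ × r(1−r^4)/(1−r)
        = 3.977 × 0.3877 × (1 − 0.02259) / (1 − 0.3877) = 2.461 mg/L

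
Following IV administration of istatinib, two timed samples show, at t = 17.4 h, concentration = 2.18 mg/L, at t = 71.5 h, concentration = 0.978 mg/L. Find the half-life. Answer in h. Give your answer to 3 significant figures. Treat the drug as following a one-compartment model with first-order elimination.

k = ln(C₁/C₂) / (t₂ − t₁) = ln(2.18/0.978) / (71.5 − 17.4)
  = 0.8016 / 54.10 = 0.01482 h⁻¹
t½ = ln2 / k = 0.693147 / 0.01482 = 46.77 h

46.8 h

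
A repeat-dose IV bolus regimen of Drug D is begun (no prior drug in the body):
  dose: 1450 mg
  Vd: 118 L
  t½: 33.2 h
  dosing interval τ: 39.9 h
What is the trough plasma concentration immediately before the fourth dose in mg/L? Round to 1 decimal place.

8.7 mg/L

C₀ per dose = Dose / Vd = 1450 / 118 = 12.29 mg/L
k = ln2 / t½ = 0.693147 / 33.2 = 0.02088 h⁻¹
Fraction remaining after one interval: r = e^(−kτ) = e^(−0.02088 × 39.9) = 0.4347
Before dose 4, 3 doses have been given (aged 1τ, 2τ, 3τ).
C_trough = C₀ × (r + r² + … + r^3) = C₀ × r(1−r^3)/(1−r)
        = 12.29 × 0.4347 × (1 − 0.08214) / (1 − 0.4347) = 8.674 mg/L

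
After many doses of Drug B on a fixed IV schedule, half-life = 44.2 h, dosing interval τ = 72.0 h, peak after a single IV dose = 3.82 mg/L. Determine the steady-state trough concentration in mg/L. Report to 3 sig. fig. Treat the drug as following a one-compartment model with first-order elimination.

1.83 mg/L

k = ln2 / t½ = 0.693147 / 44.2 = 0.01568 h⁻¹
e^(−kτ) = e^(−0.01568 × 72.0) = 0.3234
Accumulation ratio R = 1 / (1 − e^(−kτ)) = 1 / (1 − 0.3234) = 1.478
Steady-state trough = C₀ × R × e^(−kτ) = 3.82 × 1.478 × 0.3234 = 1.826 mg/L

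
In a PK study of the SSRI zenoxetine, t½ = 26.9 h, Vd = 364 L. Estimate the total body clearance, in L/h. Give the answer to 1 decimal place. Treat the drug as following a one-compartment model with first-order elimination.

k = ln2 / t½ = 0.693147 / 26.9 = 0.02577 h⁻¹
CL = k × Vd = 0.02577 × 364 = 9.380 L/h

9.4 L/h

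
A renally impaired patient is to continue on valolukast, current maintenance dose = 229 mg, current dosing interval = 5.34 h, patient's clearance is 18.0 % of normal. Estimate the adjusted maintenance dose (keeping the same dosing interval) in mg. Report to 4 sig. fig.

To keep the same average steady-state level, dosing rate must scale with clearance.
CL ratio = 18.0 / 100 = 0.1800
New dose (same interval) = 229 × 0.1800 = 41.22 mg

41.22 mg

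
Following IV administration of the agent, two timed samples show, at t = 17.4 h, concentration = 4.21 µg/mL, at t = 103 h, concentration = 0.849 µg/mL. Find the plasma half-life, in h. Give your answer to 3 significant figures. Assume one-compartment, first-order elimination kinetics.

k = ln(C₁/C₂) / (t₂ − t₁) = ln(4.21/0.849) / (103 − 17.4)
  = 1.601 / 85.60 = 0.01870 h⁻¹
t½ = ln2 / k = 0.693147 / 0.01870 = 37.07 h

37.1 h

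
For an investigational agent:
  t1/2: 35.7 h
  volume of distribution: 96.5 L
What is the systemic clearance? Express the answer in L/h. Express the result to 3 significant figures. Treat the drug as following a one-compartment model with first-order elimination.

1.87 L/h

k = ln2 / t½ = 0.693147 / 35.7 = 0.01942 h⁻¹
CL = k × Vd = 0.01942 × 96.5 = 1.874 L/h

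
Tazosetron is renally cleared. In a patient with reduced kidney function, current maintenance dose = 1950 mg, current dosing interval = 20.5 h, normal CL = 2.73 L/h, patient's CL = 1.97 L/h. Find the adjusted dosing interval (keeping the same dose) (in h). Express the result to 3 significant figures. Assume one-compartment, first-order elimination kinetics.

To keep the same average steady-state level, dosing rate must scale with clearance.
CL ratio = 1.97 / 2.73 = 0.7216
New interval (same dose) = 20.5 / 0.7216 = 28.41 h

28.4 h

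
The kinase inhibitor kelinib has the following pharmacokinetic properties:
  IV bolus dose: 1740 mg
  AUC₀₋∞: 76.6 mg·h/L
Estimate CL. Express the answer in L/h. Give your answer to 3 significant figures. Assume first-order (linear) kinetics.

22.7 L/h

CL = Dose / AUC = 1740 / 76.6 = 22.72 L/h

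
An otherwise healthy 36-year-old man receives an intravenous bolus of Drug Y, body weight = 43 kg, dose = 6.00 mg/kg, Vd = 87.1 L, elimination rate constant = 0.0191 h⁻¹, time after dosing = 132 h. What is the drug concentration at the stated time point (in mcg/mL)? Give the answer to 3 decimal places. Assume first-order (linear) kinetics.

Total dose = 6.00 × 43 = 258.0 mg
C₀ = Dose / Vd = 258.0 / 87.1 = 2.962 mg/L
C = C₀ · e^(−k·t) = 2.962 × e^(−0.01910 × 132)
  = 2.962 × 0.08036 = 0.2380 mg/L
(0.2380 mg/L = 0.2380 mcg/mL)

0.238 mcg/mL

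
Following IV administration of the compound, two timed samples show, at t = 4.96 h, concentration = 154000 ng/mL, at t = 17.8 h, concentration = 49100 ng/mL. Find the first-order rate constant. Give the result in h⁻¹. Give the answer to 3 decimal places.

k = ln(C₁/C₂) / (t₂ − t₁) = ln(154000/49100) / (17.8 − 4.96)
  = 1.143 / 12.84 = 0.08902 h⁻¹

0.089 h⁻¹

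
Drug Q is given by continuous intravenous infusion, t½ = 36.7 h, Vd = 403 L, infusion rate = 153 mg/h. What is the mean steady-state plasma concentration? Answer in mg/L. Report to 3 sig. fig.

k = ln2 / t½ = 0.693147 / 36.7 = 0.01889 h⁻¹
CL = k × Vd = 0.01889 × 403 = 7.613 L/h
At steady state Css = R₀ / CL = 153 / 7.613 = 20.10 mg/L

20.1 mg/L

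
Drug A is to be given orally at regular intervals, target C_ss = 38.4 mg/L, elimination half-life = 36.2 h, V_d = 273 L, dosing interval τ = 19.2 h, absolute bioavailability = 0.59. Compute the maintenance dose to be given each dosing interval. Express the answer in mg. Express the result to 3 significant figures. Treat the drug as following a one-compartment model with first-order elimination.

6530 mg

k = ln2 / t½ = 0.693147 / 36.2 = 0.01915 h⁻¹
CL = k × Vd = 0.01915 × 273 = 5.228 L/h
At steady state, F × (Dose/τ) = Css × CL.
Dose = Css × CL × τ / F = 38.4 × 5.228 × 19.2 / 0.59 = 6533 mg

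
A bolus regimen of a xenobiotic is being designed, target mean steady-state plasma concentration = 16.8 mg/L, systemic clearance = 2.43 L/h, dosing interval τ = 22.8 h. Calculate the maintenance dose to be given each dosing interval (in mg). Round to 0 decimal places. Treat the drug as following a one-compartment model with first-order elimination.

931 mg

At steady state, Dose/τ = Css × CL.
Dose = Css × CL × τ = 16.8 × 2.430 × 22.8 = 930.8 mg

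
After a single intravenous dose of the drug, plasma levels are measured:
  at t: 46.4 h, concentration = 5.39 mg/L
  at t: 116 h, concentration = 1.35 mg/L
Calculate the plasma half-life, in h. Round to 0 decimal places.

k = ln(C₁/C₂) / (t₂ − t₁) = ln(5.39/1.35) / (116 − 46.4)
  = 1.384 / 69.60 = 0.01989 h⁻¹
t½ = ln2 / k = 0.693147 / 0.01989 = 34.85 h

35 h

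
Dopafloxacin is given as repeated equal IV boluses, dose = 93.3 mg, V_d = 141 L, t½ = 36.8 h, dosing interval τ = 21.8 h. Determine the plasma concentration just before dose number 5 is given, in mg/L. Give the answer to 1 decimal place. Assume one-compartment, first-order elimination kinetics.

C₀ per dose = Dose / Vd = 93.3 / 141 = 0.6617 mg/L
k = ln2 / t½ = 0.693147 / 36.8 = 0.01884 h⁻¹
Fraction remaining after one interval: r = e^(−kτ) = e^(−0.01884 × 21.8) = 0.6632
Before dose 5, 4 doses have been given (aged 1τ, 2τ, 3τ, 4τ).
C_trough = C₀ × (r + r² + … + r^4) = C₀ × r(1−r^4)/(1−r)
        = 0.6617 × 0.6632 × (1 − 0.1935) / (1 − 0.6632) = 1.051 mg/L

1.1 mg/L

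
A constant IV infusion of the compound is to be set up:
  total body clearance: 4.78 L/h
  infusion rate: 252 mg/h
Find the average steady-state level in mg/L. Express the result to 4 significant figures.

52.72 mg/L

At steady state Css = R₀ / CL = 252 / 4.780 = 52.72 mg/L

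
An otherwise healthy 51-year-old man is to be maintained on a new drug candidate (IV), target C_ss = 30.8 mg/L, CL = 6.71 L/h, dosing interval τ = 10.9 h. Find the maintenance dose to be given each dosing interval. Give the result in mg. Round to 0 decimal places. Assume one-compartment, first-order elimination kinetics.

At steady state, Dose/τ = Css × CL.
Dose = Css × CL × τ = 30.8 × 6.710 × 10.9 = 2253 mg

2253 mg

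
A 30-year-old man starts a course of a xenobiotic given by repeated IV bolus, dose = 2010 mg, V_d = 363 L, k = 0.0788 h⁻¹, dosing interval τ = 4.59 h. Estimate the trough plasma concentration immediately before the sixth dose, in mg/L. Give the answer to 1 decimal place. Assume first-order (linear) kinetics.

10.6 mg/L

C₀ per dose = Dose / Vd = 2010 / 363 = 5.537 mg/L
Fraction remaining after one interval: r = e^(−kτ) = e^(−0.07880 × 4.59) = 0.6965
Before dose 6, 5 doses have been given (aged 1τ, 2τ, 3τ, 4τ, 5τ).
C_trough = C₀ × (r + r² + … + r^5) = C₀ × r(1−r^5)/(1−r)
        = 5.537 × 0.6965 × (1 − 0.1639) / (1 − 0.6965) = 10.62 mg/L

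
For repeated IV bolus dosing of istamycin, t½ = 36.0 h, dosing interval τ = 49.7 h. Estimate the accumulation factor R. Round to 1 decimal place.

1.6

k = ln2 / t½ = 0.693147 / 36.0 = 0.01925 h⁻¹
e^(−kτ) = e^(−0.01925 × 49.7) = 0.3841
Accumulation ratio R = 1 / (1 − e^(−kτ)) = 1 / (1 − 0.3841) = 1.624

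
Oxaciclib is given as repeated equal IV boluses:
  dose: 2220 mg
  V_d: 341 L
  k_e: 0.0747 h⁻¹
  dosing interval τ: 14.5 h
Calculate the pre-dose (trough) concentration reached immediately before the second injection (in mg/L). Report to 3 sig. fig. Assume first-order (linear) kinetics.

C₀ per dose = Dose / Vd = 2220 / 341 = 6.510 mg/L
Fraction remaining after one interval: r = e^(−kτ) = e^(−0.07470 × 14.5) = 0.3385
Before dose 2, 1 dose has been given (aged 1τ).
C_trough = C₀ × r = 6.510 × 0.3385 = 2.204 mg/L

2.20 mg/L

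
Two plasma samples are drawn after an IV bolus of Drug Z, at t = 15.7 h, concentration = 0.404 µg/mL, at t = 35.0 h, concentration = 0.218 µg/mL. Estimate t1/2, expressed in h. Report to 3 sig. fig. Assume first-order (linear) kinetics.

21.7 h

k = ln(C₁/C₂) / (t₂ − t₁) = ln(0.404/0.218) / (35.0 − 15.7)
  = 0.6169 / 19.30 = 0.03196 h⁻¹
t½ = ln2 / k = 0.693147 / 0.03196 = 21.69 h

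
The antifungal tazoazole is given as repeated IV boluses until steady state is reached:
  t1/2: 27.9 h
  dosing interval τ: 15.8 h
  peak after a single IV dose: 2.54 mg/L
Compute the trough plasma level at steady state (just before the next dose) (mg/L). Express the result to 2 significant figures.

5.3 mg/L

k = ln2 / t½ = 0.693147 / 27.9 = 0.02484 h⁻¹
e^(−kτ) = e^(−0.02484 × 15.8) = 0.6754
Accumulation ratio R = 1 / (1 − e^(−kτ)) = 1 / (1 − 0.6754) = 3.081
Steady-state trough = C₀ × R × e^(−kτ) = 2.54 × 3.081 × 0.6754 = 5.286 mg/L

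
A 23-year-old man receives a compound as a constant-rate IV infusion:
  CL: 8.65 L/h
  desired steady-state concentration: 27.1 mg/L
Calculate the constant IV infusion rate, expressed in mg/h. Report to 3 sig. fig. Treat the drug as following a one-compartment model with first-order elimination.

At steady state, infusion rate R₀ = Css × CL = 27.1 × 8.650 = 234.4 mg/h

234 mg/h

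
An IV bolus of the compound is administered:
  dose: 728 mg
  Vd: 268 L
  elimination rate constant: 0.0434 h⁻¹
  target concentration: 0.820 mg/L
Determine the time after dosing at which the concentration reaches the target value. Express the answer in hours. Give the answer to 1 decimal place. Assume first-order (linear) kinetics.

27.6 h

C₀ = Dose / Vd = 728.0 / 268 = 2.716 mg/L
t = ln(C₀ / C) / k = ln(2.716 / 0.820) / 0.04340
  = ln(3.312) / 0.04340 = 1.198 / 0.04340 = 27.60 h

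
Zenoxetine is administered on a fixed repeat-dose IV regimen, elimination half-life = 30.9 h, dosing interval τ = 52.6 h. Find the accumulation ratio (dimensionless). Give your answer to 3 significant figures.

k = ln2 / t½ = 0.693147 / 30.9 = 0.02243 h⁻¹
e^(−kτ) = e^(−0.02243 × 52.6) = 0.3073
Accumulation ratio R = 1 / (1 − e^(−kτ)) = 1 / (1 − 0.3073) = 1.444

1.44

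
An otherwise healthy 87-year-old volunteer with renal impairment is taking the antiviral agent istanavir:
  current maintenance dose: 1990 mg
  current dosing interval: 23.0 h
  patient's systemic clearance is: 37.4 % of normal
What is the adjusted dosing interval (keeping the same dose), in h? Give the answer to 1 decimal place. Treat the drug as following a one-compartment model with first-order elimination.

61.5 h

To keep the same average steady-state level, dosing rate must scale with clearance.
CL ratio = 37.4 / 100 = 0.3740
New interval (same dose) = 23.0 / 0.3740 = 61.50 h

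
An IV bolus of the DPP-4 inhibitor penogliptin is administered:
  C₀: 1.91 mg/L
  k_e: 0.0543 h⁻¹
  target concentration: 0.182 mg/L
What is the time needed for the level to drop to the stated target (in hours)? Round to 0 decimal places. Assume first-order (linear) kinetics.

43 h

t = ln(C₀ / C) / k = ln(1.910 / 0.182) / 0.05430
  = ln(10.49) / 0.05430 = 2.350 / 0.05430 = 43.28 h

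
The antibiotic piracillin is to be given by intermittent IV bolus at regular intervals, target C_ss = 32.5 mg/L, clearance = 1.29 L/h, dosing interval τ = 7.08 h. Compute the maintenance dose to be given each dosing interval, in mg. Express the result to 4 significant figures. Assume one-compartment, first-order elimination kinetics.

296.8 mg

At steady state, Dose/τ = Css × CL.
Dose = Css × CL × τ = 32.5 × 1.290 × 7.08 = 296.8 mg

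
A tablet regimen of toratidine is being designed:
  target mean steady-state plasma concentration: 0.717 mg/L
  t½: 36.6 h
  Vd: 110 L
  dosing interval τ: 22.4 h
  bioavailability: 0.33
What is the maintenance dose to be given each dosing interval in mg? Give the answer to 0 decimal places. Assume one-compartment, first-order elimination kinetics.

101 mg

k = ln2 / t½ = 0.693147 / 36.6 = 0.01894 h⁻¹
CL = k × Vd = 0.01894 × 110 = 2.083 L/h
At steady state, F × (Dose/τ) = Css × CL.
Dose = Css × CL × τ / F = 0.717 × 2.083 × 22.4 / 0.33 = 101.4 mg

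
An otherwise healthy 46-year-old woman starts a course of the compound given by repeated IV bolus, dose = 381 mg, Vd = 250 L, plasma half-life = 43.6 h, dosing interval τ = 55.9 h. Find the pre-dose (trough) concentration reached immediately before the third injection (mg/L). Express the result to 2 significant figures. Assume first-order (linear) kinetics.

C₀ per dose = Dose / Vd = 381 / 250 = 1.524 mg/L
k = ln2 / t½ = 0.693147 / 43.6 = 0.01590 h⁻¹
Fraction remaining after one interval: r = e^(−kτ) = e^(−0.01590 × 55.9) = 0.4111
Before dose 3, 2 doses have been given (aged 1τ, 2τ).
C_trough = C₀ × (r + r²) = 1.524 × (0.4111 + 0.1690) = 0.8841 mg/L

0.88 mg/L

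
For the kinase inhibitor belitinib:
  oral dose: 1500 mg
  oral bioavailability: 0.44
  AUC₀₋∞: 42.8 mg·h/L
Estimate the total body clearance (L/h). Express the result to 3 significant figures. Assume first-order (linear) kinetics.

15.4 L/h

CL = F·Dose / AUC = 0.44 × 1500 / 42.8 = 15.42 L/h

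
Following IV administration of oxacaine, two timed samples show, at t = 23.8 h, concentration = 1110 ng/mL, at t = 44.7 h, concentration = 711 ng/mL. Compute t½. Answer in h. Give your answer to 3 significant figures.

k = ln(C₁/C₂) / (t₂ − t₁) = ln(1110/711) / (44.7 − 23.8)
  = 0.4454 / 20.90 = 0.02131 h⁻¹
t½ = ln2 / k = 0.693147 / 0.02131 = 32.53 h

32.5 h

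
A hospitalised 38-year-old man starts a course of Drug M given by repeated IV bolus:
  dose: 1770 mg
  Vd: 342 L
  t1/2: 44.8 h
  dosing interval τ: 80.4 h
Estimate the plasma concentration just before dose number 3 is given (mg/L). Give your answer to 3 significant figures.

C₀ per dose = Dose / Vd = 1770 / 342 = 5.175 mg/L
k = ln2 / t½ = 0.693147 / 44.8 = 0.01547 h⁻¹
Fraction remaining after one interval: r = e^(−kτ) = e^(−0.01547 × 80.4) = 0.2883
Before dose 3, 2 doses have been given (aged 1τ, 2τ).
C_trough = C₀ × (r + r²) = 5.175 × (0.2883 + 0.08312) = 1.922 mg/L

1.92 mg/L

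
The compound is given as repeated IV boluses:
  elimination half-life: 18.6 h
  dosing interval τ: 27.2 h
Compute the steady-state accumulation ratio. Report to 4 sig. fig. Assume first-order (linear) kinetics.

1.570

k = ln2 / t½ = 0.693147 / 18.6 = 0.03727 h⁻¹
e^(−kτ) = e^(−0.03727 × 27.2) = 0.3629
Accumulation ratio R = 1 / (1 − e^(−kτ)) = 1 / (1 − 0.3629) = 1.570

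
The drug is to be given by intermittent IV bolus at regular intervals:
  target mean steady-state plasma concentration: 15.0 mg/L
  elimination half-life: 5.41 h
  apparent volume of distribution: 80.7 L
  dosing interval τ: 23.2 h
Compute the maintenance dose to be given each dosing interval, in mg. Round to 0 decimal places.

k = ln2 / t½ = 0.693147 / 5.41 = 0.1281 h⁻¹
CL = k × Vd = 0.1281 × 80.7 = 10.34 L/h
At steady state, Dose/τ = Css × CL.
Dose = Css × CL × τ = 15.0 × 10.34 × 23.2 = 3598 mg

3598 mg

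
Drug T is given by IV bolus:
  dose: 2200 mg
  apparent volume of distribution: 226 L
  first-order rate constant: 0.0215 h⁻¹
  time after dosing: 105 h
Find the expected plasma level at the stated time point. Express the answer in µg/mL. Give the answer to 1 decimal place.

C₀ = Dose / Vd = 2200 / 226 = 9.735 mg/L
C = C₀ · e^(−k·t) = 9.735 × e^(−0.02150 × 105)
  = 9.735 × 0.1046 = 1.018 mg/L
(1.018 mg/L = 1.018 µg/mL)

1.0 µg/mL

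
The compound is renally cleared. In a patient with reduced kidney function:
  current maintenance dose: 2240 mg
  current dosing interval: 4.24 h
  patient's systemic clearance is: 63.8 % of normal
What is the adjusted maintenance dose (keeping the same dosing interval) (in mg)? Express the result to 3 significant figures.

1430 mg

To keep the same average steady-state level, dosing rate must scale with clearance.
CL ratio = 63.8 / 100 = 0.6380
New dose (same interval) = 2240 × 0.6380 = 1429 mg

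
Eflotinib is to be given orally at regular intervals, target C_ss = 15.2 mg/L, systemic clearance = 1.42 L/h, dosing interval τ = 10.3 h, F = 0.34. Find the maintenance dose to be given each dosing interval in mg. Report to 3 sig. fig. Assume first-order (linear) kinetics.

At steady state, F × (Dose/τ) = Css × CL.
Dose = Css × CL × τ / F = 15.2 × 1.420 × 10.3 / 0.34 = 653.9 mg

654 mg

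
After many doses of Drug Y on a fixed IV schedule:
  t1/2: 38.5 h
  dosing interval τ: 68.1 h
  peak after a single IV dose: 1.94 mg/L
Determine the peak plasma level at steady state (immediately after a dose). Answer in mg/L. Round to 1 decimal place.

k = ln2 / t½ = 0.693147 / 38.5 = 0.01800 h⁻¹
e^(−kτ) = e^(−0.01800 × 68.1) = 0.2935
Accumulation ratio R = 1 / (1 − e^(−kτ)) = 1 / (1 − 0.2935) = 1.415
Steady-state peak = C₀ × R = 1.94 × 1.415 = 2.745 mg/L

2.7 mg/L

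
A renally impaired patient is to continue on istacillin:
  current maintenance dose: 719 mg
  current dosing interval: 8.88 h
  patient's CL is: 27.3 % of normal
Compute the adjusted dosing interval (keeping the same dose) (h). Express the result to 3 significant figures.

32.5 h

To keep the same average steady-state level, dosing rate must scale with clearance.
CL ratio = 27.3 / 100 = 0.2730
New interval (same dose) = 8.88 / 0.2730 = 32.53 h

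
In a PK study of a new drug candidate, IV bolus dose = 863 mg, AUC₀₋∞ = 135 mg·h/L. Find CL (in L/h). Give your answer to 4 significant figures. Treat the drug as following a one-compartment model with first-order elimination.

6.393 L/h

CL = Dose / AUC = 863 / 135 = 6.393 L/h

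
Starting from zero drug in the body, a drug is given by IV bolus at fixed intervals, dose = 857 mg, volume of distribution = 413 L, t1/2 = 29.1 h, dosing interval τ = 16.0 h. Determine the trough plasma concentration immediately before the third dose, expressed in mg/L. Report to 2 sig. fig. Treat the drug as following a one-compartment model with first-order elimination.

C₀ per dose = Dose / Vd = 857 / 413 = 2.075 mg/L
k = ln2 / t½ = 0.693147 / 29.1 = 0.02382 h⁻¹
Fraction remaining after one interval: r = e^(−kτ) = e^(−0.02382 × 16.0) = 0.6831
Before dose 3, 2 doses have been given (aged 1τ, 2τ).
C_trough = C₀ × (r + r²) = 2.075 × (0.6831 + 0.4666) = 2.386 mg/L

2.4 mg/L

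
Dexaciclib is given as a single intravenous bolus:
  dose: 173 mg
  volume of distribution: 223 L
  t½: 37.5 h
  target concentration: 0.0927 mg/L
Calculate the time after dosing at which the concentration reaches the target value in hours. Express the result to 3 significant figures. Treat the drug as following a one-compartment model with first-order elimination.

C₀ = Dose / Vd = 173.0 / 223 = 0.7758 mg/L
k = ln2 / t½ = 0.693147 / 37.5 = 0.01848 h⁻¹
t = ln(C₀ / C) / k = ln(0.7758 / 0.0927) / 0.01848
  = ln(8.369) / 0.01848 = 2.125 / 0.01848 = 115.0 h

115 h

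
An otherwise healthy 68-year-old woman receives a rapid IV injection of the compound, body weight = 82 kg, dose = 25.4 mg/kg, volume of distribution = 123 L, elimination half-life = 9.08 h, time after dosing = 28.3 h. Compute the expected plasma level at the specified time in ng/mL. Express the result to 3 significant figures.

1950 ng/mL

Total dose = 25.4 × 82 = 2083 mg
C₀ = Dose / Vd = 2083 / 123 = 16.93 mg/L
k = ln2 / t½ = 0.693147 / 9.08 = 0.07634 h⁻¹
C = C₀ · e^(−k·t) = 16.93 × e^(−0.07634 × 28.3)
  = 16.93 × 0.1153 = 1.952 mg/L
Convert: 1.952 mg/L × 1000 = 1952 ng/mL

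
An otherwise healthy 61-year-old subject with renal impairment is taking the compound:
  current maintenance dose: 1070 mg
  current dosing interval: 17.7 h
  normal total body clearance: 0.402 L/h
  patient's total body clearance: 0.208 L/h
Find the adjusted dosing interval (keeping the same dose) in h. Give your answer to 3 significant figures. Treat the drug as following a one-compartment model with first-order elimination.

34.2 h

To keep the same average steady-state level, dosing rate must scale with clearance.
CL ratio = 0.208 / 0.402 = 0.5174
New interval (same dose) = 17.7 / 0.5174 = 34.21 h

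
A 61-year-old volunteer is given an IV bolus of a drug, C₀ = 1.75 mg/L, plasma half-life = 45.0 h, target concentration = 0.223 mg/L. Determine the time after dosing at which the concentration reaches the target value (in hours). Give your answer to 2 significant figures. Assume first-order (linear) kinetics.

k = ln2 / t½ = 0.693147 / 45.0 = 0.01540 h⁻¹
t = ln(C₀ / C) / k = ln(1.750 / 0.223) / 0.01540
  = ln(7.848) / 0.01540 = 2.060 / 0.01540 = 133.8 h

130 h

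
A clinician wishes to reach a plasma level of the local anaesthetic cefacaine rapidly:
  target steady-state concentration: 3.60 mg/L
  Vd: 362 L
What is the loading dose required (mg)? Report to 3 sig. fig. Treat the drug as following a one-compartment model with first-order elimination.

1300 mg

LD = Css × Vd = 3.60 × 362 = 1303 mg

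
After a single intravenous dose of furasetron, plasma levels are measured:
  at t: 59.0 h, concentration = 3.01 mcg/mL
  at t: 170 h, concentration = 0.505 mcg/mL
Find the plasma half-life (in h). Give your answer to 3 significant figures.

k = ln(C₁/C₂) / (t₂ − t₁) = ln(3.01/0.505) / (170 − 59.0)
  = 1.785 / 111.0 = 0.01608 h⁻¹
t½ = ln2 / k = 0.693147 / 0.01608 = 43.11 h

43.1 h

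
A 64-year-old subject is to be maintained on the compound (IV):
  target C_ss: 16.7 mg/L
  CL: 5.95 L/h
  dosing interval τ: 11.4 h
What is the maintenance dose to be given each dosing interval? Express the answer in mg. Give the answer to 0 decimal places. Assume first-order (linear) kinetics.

1133 mg

At steady state, Dose/τ = Css × CL.
Dose = Css × CL × τ = 16.7 × 5.950 × 11.4 = 1133 mg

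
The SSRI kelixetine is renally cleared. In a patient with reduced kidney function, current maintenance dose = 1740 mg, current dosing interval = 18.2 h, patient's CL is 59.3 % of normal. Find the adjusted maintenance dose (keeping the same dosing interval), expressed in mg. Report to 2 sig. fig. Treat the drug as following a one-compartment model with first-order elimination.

1000 mg

To keep the same average steady-state level, dosing rate must scale with clearance.
CL ratio = 59.3 / 100 = 0.5930
New dose (same interval) = 1740 × 0.5930 = 1032 mg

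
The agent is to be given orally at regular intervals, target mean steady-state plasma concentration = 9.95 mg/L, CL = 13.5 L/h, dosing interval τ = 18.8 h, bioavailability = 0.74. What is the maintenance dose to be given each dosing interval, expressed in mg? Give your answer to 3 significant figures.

3410 mg

At steady state, F × (Dose/τ) = Css × CL.
Dose = Css × CL × τ / F = 9.95 × 13.50 × 18.8 / 0.74 = 3413 mg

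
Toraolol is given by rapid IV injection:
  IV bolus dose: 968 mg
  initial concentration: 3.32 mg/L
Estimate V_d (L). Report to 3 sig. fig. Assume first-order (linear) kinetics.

Vd = Dose / C₀ = 968.0 / 3.32 = 291.6 L

292 L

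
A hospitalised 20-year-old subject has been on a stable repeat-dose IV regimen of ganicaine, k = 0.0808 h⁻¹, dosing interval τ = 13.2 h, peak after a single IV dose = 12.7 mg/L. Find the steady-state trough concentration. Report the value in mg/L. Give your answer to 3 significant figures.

6.67 mg/L

e^(−kτ) = e^(−0.08080 × 13.2) = 0.3442
Accumulation ratio R = 1 / (1 − e^(−kτ)) = 1 / (1 − 0.3442) = 1.525
Steady-state trough = C₀ × R × e^(−kτ) = 12.7 × 1.525 × 0.3442 = 6.666 mg/L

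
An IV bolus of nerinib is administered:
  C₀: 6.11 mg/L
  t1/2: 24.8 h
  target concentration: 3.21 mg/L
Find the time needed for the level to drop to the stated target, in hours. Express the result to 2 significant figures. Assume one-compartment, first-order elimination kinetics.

23 h

k = ln2 / t½ = 0.693147 / 24.8 = 0.02795 h⁻¹
t = ln(C₀ / C) / k = ln(6.110 / 3.21) / 0.02795
  = ln(1.903) / 0.02795 = 0.6434 / 0.02795 = 23.02 h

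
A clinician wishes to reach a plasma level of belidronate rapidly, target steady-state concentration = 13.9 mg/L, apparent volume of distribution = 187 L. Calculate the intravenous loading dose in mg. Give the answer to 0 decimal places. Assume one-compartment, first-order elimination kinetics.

LD = Css × Vd = 13.9 × 187 = 2599 mg

2599 mg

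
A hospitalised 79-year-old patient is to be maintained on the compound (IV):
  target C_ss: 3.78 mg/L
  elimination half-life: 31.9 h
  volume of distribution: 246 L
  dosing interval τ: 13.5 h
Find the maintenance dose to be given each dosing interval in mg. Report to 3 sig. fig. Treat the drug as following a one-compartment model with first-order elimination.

273 mg

k = ln2 / t½ = 0.693147 / 31.9 = 0.02173 h⁻¹
CL = k × Vd = 0.02173 × 246 = 5.346 L/h
At steady state, Dose/τ = Css × CL.
Dose = Css × CL × τ = 3.78 × 5.346 × 13.5 = 272.8 mg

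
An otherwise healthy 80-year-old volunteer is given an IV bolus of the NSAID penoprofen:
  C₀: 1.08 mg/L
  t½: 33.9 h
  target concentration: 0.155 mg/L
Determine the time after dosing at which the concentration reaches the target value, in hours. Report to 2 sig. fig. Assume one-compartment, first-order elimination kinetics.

k = ln2 / t½ = 0.693147 / 33.9 = 0.02045 h⁻¹
t = ln(C₀ / C) / k = ln(1.080 / 0.155) / 0.02045
  = ln(6.968) / 0.02045 = 1.941 / 0.02045 = 94.91 h

95 h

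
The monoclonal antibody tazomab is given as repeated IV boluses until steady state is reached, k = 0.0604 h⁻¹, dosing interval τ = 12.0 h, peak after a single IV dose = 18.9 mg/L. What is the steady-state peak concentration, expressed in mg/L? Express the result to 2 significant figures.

37 mg/L

e^(−kτ) = e^(−0.06040 × 12.0) = 0.4844
Accumulation ratio R = 1 / (1 − e^(−kτ)) = 1 / (1 − 0.4844) = 1.939
Steady-state peak = C₀ × R = 18.9 × 1.939 = 36.65 mg/L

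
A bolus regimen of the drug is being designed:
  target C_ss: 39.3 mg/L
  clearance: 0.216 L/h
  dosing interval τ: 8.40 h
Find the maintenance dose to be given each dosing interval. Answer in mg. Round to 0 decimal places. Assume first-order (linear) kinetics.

71 mg

At steady state, Dose/τ = Css × CL.
Dose = Css × CL × τ = 39.3 × 0.2160 × 8.40 = 71.31 mg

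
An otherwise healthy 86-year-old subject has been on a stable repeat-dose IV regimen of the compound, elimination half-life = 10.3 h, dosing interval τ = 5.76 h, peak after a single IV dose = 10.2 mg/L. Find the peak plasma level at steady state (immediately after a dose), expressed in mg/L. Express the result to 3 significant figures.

k = ln2 / t½ = 0.693147 / 10.3 = 0.06730 h⁻¹
e^(−kτ) = e^(−0.06730 × 5.76) = 0.6787
Accumulation ratio R = 1 / (1 − e^(−kτ)) = 1 / (1 − 0.6787) = 3.112
Steady-state peak = C₀ × R = 10.2 × 3.112 = 31.74 mg/L

31.7 mg/L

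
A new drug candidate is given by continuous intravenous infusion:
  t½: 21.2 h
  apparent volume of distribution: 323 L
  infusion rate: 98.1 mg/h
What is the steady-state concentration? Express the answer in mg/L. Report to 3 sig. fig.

9.29 mg/L

k = ln2 / t½ = 0.693147 / 21.2 = 0.03270 h⁻¹
CL = k × Vd = 0.03270 × 323 = 10.56 L/h
At steady state Css = R₀ / CL = 98.1 / 10.56 = 9.290 mg/L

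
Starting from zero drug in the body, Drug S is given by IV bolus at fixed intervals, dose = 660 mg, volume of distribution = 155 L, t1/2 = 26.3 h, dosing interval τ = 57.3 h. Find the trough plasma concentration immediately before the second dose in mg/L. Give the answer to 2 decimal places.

C₀ per dose = Dose / Vd = 660 / 155 = 4.258 mg/L
k = ln2 / t½ = 0.693147 / 26.3 = 0.02636 h⁻¹
Fraction remaining after one interval: r = e^(−kτ) = e^(−0.02636 × 57.3) = 0.2208
Before dose 2, 1 dose has been given (aged 1τ).
C_trough = C₀ × r = 4.258 × 0.2208 = 0.9402 mg/L

0.94 mg/L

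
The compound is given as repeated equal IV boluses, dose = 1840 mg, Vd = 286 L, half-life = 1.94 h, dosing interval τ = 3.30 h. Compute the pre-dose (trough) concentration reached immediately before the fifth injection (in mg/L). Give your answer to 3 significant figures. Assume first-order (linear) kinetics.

C₀ per dose = Dose / Vd = 1840 / 286 = 6.434 mg/L
k = ln2 / t½ = 0.693147 / 1.94 = 0.3573 h⁻¹
Fraction remaining after one interval: r = e^(−kτ) = e^(−0.3573 × 3.30) = 0.3076
Before dose 5, 4 doses have been given (aged 1τ, 2τ, 3τ, 4τ).
C_trough = C₀ × (r + r² + … + r^4) = C₀ × r(1−r^4)/(1−r)
        = 6.434 × 0.3076 × (1 − 0.008953) / (1 − 0.3076) = 2.833 mg/L

2.83 mg/L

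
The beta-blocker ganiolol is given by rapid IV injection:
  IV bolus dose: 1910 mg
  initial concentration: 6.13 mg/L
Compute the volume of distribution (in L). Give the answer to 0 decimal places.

312 L

Vd = Dose / C₀ = 1910 / 6.13 = 311.6 L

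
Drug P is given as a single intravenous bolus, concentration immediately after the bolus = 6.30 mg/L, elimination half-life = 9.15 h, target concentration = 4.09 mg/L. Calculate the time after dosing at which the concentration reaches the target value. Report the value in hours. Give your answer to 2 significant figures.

k = ln2 / t½ = 0.693147 / 9.15 = 0.07575 h⁻¹
t = ln(C₀ / C) / k = ln(6.300 / 4.09) / 0.07575
  = ln(1.540) / 0.07575 = 0.4318 / 0.07575 = 5.700 h

5.7 h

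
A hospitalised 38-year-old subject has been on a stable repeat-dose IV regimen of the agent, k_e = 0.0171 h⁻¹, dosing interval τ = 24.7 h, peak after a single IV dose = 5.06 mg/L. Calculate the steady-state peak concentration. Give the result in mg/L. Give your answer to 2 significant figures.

15 mg/L

e^(−kτ) = e^(−0.01710 × 24.7) = 0.6555
Accumulation ratio R = 1 / (1 − e^(−kτ)) = 1 / (1 − 0.6555) = 2.903
Steady-state peak = C₀ × R = 5.06 × 2.903 = 14.69 mg/L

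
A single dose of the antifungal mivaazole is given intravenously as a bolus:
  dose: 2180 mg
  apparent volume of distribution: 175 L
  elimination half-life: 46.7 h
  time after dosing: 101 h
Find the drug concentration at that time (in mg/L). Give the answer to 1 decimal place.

C₀ = Dose / Vd = 2180 / 175 = 12.46 mg/L
k = ln2 / t½ = 0.693147 / 46.7 = 0.01484 h⁻¹
C = C₀ · e^(−k·t) = 12.46 × e^(−0.01484 × 101)
  = 12.46 × 0.2234 = 2.784 mg/L

2.8 mg/L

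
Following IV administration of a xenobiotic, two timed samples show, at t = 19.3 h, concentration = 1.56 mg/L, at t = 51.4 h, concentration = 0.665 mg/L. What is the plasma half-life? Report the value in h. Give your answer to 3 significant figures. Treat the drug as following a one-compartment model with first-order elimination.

k = ln(C₁/C₂) / (t₂ − t₁) = ln(1.56/0.665) / (51.4 − 19.3)
  = 0.8527 / 32.10 = 0.02656 h⁻¹
t½ = ln2 / k = 0.693147 / 0.02656 = 26.10 h

26.1 h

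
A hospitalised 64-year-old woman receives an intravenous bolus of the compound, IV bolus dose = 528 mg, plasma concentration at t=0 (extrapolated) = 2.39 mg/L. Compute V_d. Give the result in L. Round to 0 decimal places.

Vd = Dose / C₀ = 528.0 / 2.39 = 220.9 L

221 L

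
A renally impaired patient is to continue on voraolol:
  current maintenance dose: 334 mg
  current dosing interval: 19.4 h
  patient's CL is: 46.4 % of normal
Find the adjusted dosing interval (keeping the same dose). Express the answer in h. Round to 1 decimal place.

To keep the same average steady-state level, dosing rate must scale with clearance.
CL ratio = 46.4 / 100 = 0.4640
New interval (same dose) = 19.4 / 0.4640 = 41.81 h

41.8 h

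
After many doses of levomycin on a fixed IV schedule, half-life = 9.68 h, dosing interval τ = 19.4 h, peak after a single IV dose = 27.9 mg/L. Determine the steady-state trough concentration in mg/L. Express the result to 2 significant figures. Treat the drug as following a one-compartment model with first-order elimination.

k = ln2 / t½ = 0.693147 / 9.68 = 0.07161 h⁻¹
e^(−kτ) = e^(−0.07161 × 19.4) = 0.2493
Accumulation ratio R = 1 / (1 − e^(−kτ)) = 1 / (1 − 0.2493) = 1.332
Steady-state trough = C₀ × R × e^(−kτ) = 27.9 × 1.332 × 0.2493 = 9.265 mg/L

9.3 mg/L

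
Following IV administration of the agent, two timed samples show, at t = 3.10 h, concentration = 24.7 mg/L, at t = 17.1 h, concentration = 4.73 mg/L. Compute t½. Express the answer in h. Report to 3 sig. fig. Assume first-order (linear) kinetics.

k = ln(C₁/C₂) / (t₂ − t₁) = ln(24.7/4.73) / (17.1 − 3.10)
  = 1.653 / 14.00 = 0.1181 h⁻¹
t½ = ln2 / k = 0.693147 / 0.1181 = 5.869 h

5.87 h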